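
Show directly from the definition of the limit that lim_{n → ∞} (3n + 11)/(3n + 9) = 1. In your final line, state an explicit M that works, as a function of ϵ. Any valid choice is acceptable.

Suppose ϵ > 0. For n ≥ 1, |(3n + 11)/(3n + 9) − 1| = |6|/(3(3n + 9)) = 6/(3(3n + 9)).
Since 3n + 9 ≥ 3n for n ≥ 1, this is ≤ 6/(3·3n) = (2/3)/n.
So |(3n + 11)/(3n + 9) − 1| < ϵ whenever n > (2/3)/ϵ.
Take M = (2/3)/ϵ. If n > M then |(3n + 11)/(3n + 9) − 1| ≤ (2/3)/n < ϵ.

M = (2/3)/ϵ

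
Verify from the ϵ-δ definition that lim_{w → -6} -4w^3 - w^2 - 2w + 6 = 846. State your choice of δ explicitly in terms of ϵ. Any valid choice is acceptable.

Let ϵ > 0. We want δ > 0 such that 0 < |w + 6| < δ implies |(-4w^3 - w^2 - 2w + 6) − 846| < ϵ.
(-4w^3 - w^2 - 2w + 6) − 846 = -4w^3 - w^2 - 2w - 840 = (w + 6)(-4w^2 + 23w - 140).
So |(-4w^3 - w^2 - 2w + 6) − 846| = |w + 6|·|-4w^2 + 23w - 140|.
Assume first that |w + 6| < 1, so |w| < 7. Then |-4w^2 + 23w - 140| ≤ 4·7^2 + 23·7 + 140 = 497.
Hence |(-4w^3 - w^2 - 2w + 6) − 846| ≤ 497|w + 6| < ϵ provided |w + 6| < ϵ/497.
Choosing δ = min(1, ϵ/497) ensures both conditions, hence |(-4w^3 - w^2 - 2w + 6) − 846| < ϵ.

δ = min(1, ϵ/497)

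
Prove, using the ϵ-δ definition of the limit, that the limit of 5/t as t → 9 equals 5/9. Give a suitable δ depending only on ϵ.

δ = min(9/2, (81/10)ϵ)

Let ϵ > 0. We seek δ > 0 such that 0 < |t − 9| < δ implies |5/t − (5/9)| < ϵ.
|5/t − (5/9)| = 5·|9 − t|/(9·|t|) = 5|t − 9|/(9|t|).
Require δ ≤ 9/2 so that |t| > 9 − 9/2 = 9/2, hence 9|t| > 81/2.
Then |5/t − (5/9)| < 5|t − 9|/(81/2), which is < ϵ when |t − 9| < (81/10)ϵ.
Take δ = min(9/2, (81/10)ϵ). Then 0 < |t − 9| < δ gives both |t − 9| < 9/2 and |t − 9| < (81/10)ϵ, so |5/t − (5/9)| < ϵ.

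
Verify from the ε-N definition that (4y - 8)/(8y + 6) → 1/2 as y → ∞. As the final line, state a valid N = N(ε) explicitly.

Fix ε > 0. We seek N > 0 such that y > N implies |(4y - 8)/(8y + 6) − (1/2)| < ε.
(4y - 8)/(8y + 6) − (1/2) = (8(4y - 8) − 4(8y + 6)) / (8(8y + 6)) = -88/(8(8y + 6)).
For y > 0 we have 8y + 6 > 8y, so |(4y - 8)/(8y + 6) − (1/2)| = 88/(8(8y + 6)) < 88/(8·8y) = (11/8)/y.
Thus |(4y - 8)/(8y + 6) − (1/2)| < ε whenever y > (11/8)/ε.
Take N = (11/8)/ε. If y > N then |(4y - 8)/(8y + 6) − (1/2)| < (11/8)/y < ε.

N = (11/8)/ε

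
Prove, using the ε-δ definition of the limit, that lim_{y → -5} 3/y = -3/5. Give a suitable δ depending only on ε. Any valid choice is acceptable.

δ = min(5/2, (25/6)ε)

Let ε > 0 be given. We seek δ > 0 such that 0 < |y + 5| < δ implies |3/y + 3/5| < ε.
|3/y + 3/5| = 3·|-5 − y|/(5·|y|) = 3|y + 5|/(5|y|).
Require δ ≤ 5/2 so that |y| > 5 − 5/2 = 5/2, hence 5|y| > 25/2.
Then |3/y + 3/5| < 3|y + 5|/(25/2), which is < ε when |y + 5| < (25/6)ε.
Take δ = min(5/2, (25/6)ε). Then 0 < |y + 5| < δ gives both |y + 5| < 5/2 and |y + 5| < (25/6)ε, so |3/y + 3/5| < ε.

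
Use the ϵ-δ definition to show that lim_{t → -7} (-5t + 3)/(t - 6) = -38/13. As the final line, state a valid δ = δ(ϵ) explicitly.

Suppose ϵ > 0. We want δ > 0 with 0 < |t + 7| < δ ⇒ |(-5t + 3)/(t - 6) + 38/13| < ϵ.
Combining over a common denominator, (-5t + 3)/(t - 6) + 38/13 = [(-5t + 3)·(-13) − 38·(t - 6)] / [(-13)·(t - 6)] = 27(t + 7) / ((-13)(t - 6)).
So |(-5t + 3)/(t - 6) + 38/13| = 27|t + 7| / (13·|t − 6|).
Restrict δ ≤ 13/2. Then |t + 7| < 13/2 gives |t − 6| = |(t + 7) + (-13)| ≥ 13 − 13/2 = 13/2.
Hence |(-5t + 3)/(t - 6) + 38/13| < 27|t + 7|/(13·(13/2)) = (54/169)|t + 7|, which is < ϵ once |t + 7| < (169/54)ϵ.
Take δ = min(13/2, (169/54)ϵ). Then 0 < |t + 7| < δ forces both bounds, so |(-5t + 3)/(t - 6) + 38/13| < ϵ.

δ = min(13/2, (169/54)ϵ)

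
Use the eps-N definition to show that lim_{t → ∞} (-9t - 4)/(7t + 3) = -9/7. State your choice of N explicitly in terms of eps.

Let eps > 0. We seek N > 0 such that t > N implies |(-9t - 4)/(7t + 3) + 9/7| < eps.
(-9t - 4)/(7t + 3) + 9/7 = (7(-9t - 4) − (-9)(7t + 3)) / (7(7t + 3)) = -1/(7(7t + 3)).
For t > 0 we have 7t + 3 > 7t, so |(-9t - 4)/(7t + 3) + 9/7| = 1/(7(7t + 3)) < 1/(7·7t) = (1/49)/t.
Thus |(-9t - 4)/(7t + 3) + 9/7| < eps whenever t > (1/49)/eps.
Take N = (1/49)/eps. If t > N then |(-9t - 4)/(7t + 3) + 9/7| < (1/49)/t < eps.

N = (1/49)/eps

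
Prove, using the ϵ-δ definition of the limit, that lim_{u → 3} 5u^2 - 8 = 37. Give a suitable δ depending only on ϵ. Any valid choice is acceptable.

δ = min(1, ϵ/35)

Let ϵ > 0 be given. We want δ > 0 such that 0 < |u − 3| < δ implies |(5u^2 - 8) − 37| < ϵ.
(5u^2 - 8) − 37 = 5u^2 - 45 = (u − 3)(5u + 15).
So |(5u^2 - 8) − 37| = |u − 3|·|5u + 15|.
Require δ ≤ 1. Then |u − 3| < 1 gives |u| < 4, and by the triangle inequality |5u + 15| ≤ 5·4 + 15 = 35.
Hence |(5u^2 - 8) − 37| ≤ 35|u − 3| < ϵ provided |u − 3| < ϵ/35.
Choosing δ = min(1, ϵ/35) ensures both conditions, hence |(5u^2 - 8) − 37| < ϵ.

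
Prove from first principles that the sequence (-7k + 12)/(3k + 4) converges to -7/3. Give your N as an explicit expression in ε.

N = (64/9)/ε

Fix ε > 0. For k ≥ 1, |(-7k + 12)/(3k + 4) + 7/3| = |64|/(3(3k + 4)) = 64/(3(3k + 4)).
Since 3k + 4 ≥ 3k for k ≥ 1, this is ≤ 64/(3·3k) = (64/9)/k.
So |(-7k + 12)/(3k + 4) + 7/3| < ε whenever k > (64/9)/ε.
Take N = (64/9)/ε. If k > N then |(-7k + 12)/(3k + 4) + 7/3| ≤ (64/9)/k < ε.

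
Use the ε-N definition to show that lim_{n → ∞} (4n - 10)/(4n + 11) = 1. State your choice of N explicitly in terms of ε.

N = (21/4)/ε

Suppose ε > 0. For n ≥ 1, |(4n - 10)/(4n + 11) − 1| = |-84|/(4(4n + 11)) = 84/(4(4n + 11)).
Since 4n + 11 ≥ 4n for n ≥ 1, this is ≤ 84/(4·4n) = (21/4)/n.
So |(4n - 10)/(4n + 11) − 1| < ε whenever n > (21/4)/ε.
Take N = (21/4)/ε. If n > N then |(4n - 10)/(4n + 11) − 1| ≤ (21/4)/n < ε.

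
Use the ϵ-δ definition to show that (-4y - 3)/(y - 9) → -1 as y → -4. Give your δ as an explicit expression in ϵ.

δ = min(13/2, (13/6)ϵ)

Let ϵ > 0 be given. We want δ > 0 with 0 < |y + 4| < δ ⇒ |(-4y - 3)/(y - 9) + 1| < ϵ.
Combining over a common denominator, (-4y - 3)/(y - 9) + 1 = [(-4y - 3)·(-13) − 13·(y - 9)] / [(-13)·(y - 9)] = 39(y + 4) / ((-13)(y - 9)).
So |(-4y - 3)/(y - 9) + 1| = 39|y + 4| / (13·|y − 9|).
Restrict δ ≤ 13/2. Then |y + 4| < 13/2 gives |y − 9| = |(y + 4) + (-13)| ≥ 13 − 13/2 = 13/2.
Hence |(-4y - 3)/(y - 9) + 1| < 39|y + 4|/(13·(13/2)) = (6/13)|y + 4|, which is < ϵ once |y + 4| < (13/6)ϵ.
Take δ = min(13/2, (13/6)ϵ). Then 0 < |y + 4| < δ forces both bounds, so |(-4y - 3)/(y - 9) + 1| < ϵ.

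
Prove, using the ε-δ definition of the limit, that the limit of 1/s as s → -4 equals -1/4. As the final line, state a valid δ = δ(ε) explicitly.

Let ε > 0. We seek δ > 0 such that 0 < |s + 4| < δ implies |1/s + 1/4| < ε.
|1/s + 1/4| = |-4 − s|/(4·|s|) = |s + 4|/(4|s|).
Restrict δ ≤ 2. Then |s + 4| < 2 gives |s| > 2, so 4|s| > 8.
Then |1/s + 1/4| < |s + 4|/8, which is < ε when |s + 4| < 8ε.
Take δ = min(2, 8ε). Then 0 < |s + 4| < δ gives both |s + 4| < 2 and |s + 4| < 8ε, so |1/s + 1/4| < ε.

δ = min(2, 8ε)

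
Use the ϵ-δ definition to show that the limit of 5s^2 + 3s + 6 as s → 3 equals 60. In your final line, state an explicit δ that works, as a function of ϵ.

Fix ϵ > 0. We want δ > 0 such that 0 < |s − 3| < δ implies |(5s^2 + 3s + 6) − 60| < ϵ.
(5s^2 + 3s + 6) − 60 = 5s^2 + 3s - 54 = (s − 3)(5s + 18).
So |(5s^2 + 3s + 6) − 60| = |s − 3|·|5s + 18|.
Require δ ≤ 1. Then |s − 3| < 1 gives |s| < 4, and by the triangle inequality |5s + 18| ≤ 5·4 + 18 = 38.
Hence |(5s^2 + 3s + 6) − 60| ≤ 38|s − 3| < ϵ provided |s − 3| < ϵ/38.
Take δ = min(1, ϵ/38). Then 0 < |s − 3| < δ gives both |s − 3| < 1 and |s − 3| < ϵ/38, so |(5s^2 + 3s + 6) − 60| < ϵ.

δ = min(1, ϵ/38)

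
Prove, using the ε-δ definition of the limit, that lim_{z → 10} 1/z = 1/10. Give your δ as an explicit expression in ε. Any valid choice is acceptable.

δ = min(5, 50ε)

Let ε > 0 be given. We seek δ > 0 such that 0 < |z − 10| < δ implies |1/z − (1/10)| < ε.
|1/z − (1/10)| = |10 − z|/(10·|z|) = |z − 10|/(10|z|).
Require δ ≤ 5 so that |z| > 10 − 5 = 5, hence 10|z| > 50.
Then |1/z − (1/10)| < |z − 10|/50, which is < ε when |z − 10| < 50ε.
Take δ = min(5, 50ε). Then 0 < |z − 10| < δ gives both |z − 10| < 5 and |z − 10| < 50ε, so |1/z − (1/10)| < ε.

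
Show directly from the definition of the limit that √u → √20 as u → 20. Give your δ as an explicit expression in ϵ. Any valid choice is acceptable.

δ = min(20, √20·ϵ)

Let ϵ > 0. We want δ > 0 such that 0 < |u − 20| < δ implies |√u − √20| < ϵ.
Multiplying by the conjugate, |√u − √20| = |u − 20|/(√u + √20).
Restrict δ ≤ 20 so that |u − 20| < 20 forces u > 0, and then √u + √20 > √20.
Hence |√u − √20| < |u − 20|/√20, which is < ϵ once |u − 20| < √20·ϵ.
Take δ = min(20, √20·ϵ). If 0 < |u − 20| < δ then u > 0 and |√u − √20| < |u − 20|/√20 < ϵ.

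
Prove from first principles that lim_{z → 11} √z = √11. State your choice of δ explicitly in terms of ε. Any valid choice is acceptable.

Let ε > 0 be given. We want δ > 0 such that 0 < |z − 11| < δ implies |√z − √11| < ε.
Multiplying by the conjugate, |√z − √11| = |z − 11|/(√z + √11).
Restrict δ ≤ 11 so that |z − 11| < 11 forces z > 0, and then √z + √11 > √11.
Hence |√z − √11| < |z − 11|/√11, which is < ε once |z − 11| < √11·ε.
Take δ = min(11, √11·ε). If 0 < |z − 11| < δ then z > 0 and |√z − √11| < |z − 11|/√11 < ε.

δ = min(11, √11·ε)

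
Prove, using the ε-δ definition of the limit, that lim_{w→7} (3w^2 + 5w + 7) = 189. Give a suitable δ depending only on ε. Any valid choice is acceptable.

δ = min(2, ε/53)

Suppose ε > 0. We want δ > 0 such that 0 < |w − 7| < δ implies |(3w^2 + 5w + 7) − 189| < ε.
(3w^2 + 5w + 7) − 189 = 3w^2 + 5w - 182 = (w − 7)(3w + 26).
So |(3w^2 + 5w + 7) − 189| = |w − 7|·|3w + 26|.
Require δ ≤ 2. Then |w − 7| < 2 gives |w| < 9, and by the triangle inequality |3w + 26| ≤ 3·9 + 26 = 53.
Hence |(3w^2 + 5w + 7) − 189| ≤ 53|w − 7| < ε provided |w − 7| < ε/53.
Take δ = min(2, ε/53). Then 0 < |w − 7| < δ gives both |w − 7| < 2 and |w − 7| < ε/53, so |(3w^2 + 5w + 7) − 189| < ε.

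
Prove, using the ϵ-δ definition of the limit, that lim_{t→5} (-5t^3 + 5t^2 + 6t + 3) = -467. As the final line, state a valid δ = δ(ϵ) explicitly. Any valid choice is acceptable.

δ = min(1, ϵ/394)

Let ϵ > 0 be given. We want δ > 0 such that 0 < |t − 5| < δ implies |(-5t^3 + 5t^2 + 6t + 3) + 467| < ϵ.
(-5t^3 + 5t^2 + 6t + 3) + 467 = -5t^3 + 5t^2 + 6t + 470 = (t − 5)(-5t^2 - 20t - 94).
So |(-5t^3 + 5t^2 + 6t + 3) + 467| = |t − 5|·|-5t^2 - 20t - 94|.
Assume first that |t − 5| < 1, so |t| < 6. Then |-5t^2 - 20t - 94| ≤ 5·6^2 + 20·6 + 94 = 394.
Hence |(-5t^3 + 5t^2 + 6t + 3) + 467| ≤ 394|t − 5| < ϵ provided |t − 5| < ϵ/394.
Take δ = min(1, ϵ/394). Then 0 < |t − 5| < δ gives both |t − 5| < 1 and |t − 5| < ϵ/394, so |(-5t^3 + 5t^2 + 6t + 3) + 467| < ϵ.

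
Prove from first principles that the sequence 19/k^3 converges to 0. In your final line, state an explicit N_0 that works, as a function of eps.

N_0 = (19/eps)^{1/3}

Fix eps > 0. For k ≥ 1, |19/k^3 − 0| = 19/k^3.
19/k^3 < eps ⇔ k^3 > 19/eps ⇔ k > (19/eps)^{1/3}.
Take N_0 = (19/eps)^{1/3}. Then k > N_0 implies 19/k^3 < eps.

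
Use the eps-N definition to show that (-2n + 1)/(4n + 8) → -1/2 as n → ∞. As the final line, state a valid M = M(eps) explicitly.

M = (5/4)/eps

Fix eps > 0. For n ≥ 1, |(-2n + 1)/(4n + 8) + 1/2| = |20|/(4(4n + 8)) = 20/(4(4n + 8)).
Since 4n + 8 ≥ 4n for n ≥ 1, this is ≤ 20/(4·4n) = (5/4)/n.
So |(-2n + 1)/(4n + 8) + 1/2| < eps whenever n > (5/4)/eps.
Take M = (5/4)/eps. If n > M then |(-2n + 1)/(4n + 8) + 1/2| ≤ (5/4)/n < eps.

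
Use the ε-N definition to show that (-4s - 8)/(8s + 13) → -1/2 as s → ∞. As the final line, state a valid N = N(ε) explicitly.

N = (3/16)/ε

Suppose ε > 0. We seek N > 0 such that s > N implies |(-4s - 8)/(8s + 13) + 1/2| < ε.
(-4s - 8)/(8s + 13) + 1/2 = (8(-4s - 8) − (-4)(8s + 13)) / (8(8s + 13)) = -12/(8(8s + 13)).
For s > 0 we have 8s + 13 > 8s, so |(-4s - 8)/(8s + 13) + 1/2| = 12/(8(8s + 13)) < 12/(8·8s) = (3/16)/s.
Thus |(-4s - 8)/(8s + 13) + 1/2| < ε whenever s > (3/16)/ε.
Take N = (3/16)/ε. If s > N then |(-4s - 8)/(8s + 13) + 1/2| < (3/16)/s < ε.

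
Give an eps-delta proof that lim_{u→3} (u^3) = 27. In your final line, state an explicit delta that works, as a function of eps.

Let eps > 0. We seek delta > 0 with 0 < |u − 3| < delta ⇒ |u^3 − 27| < eps.
Factor: u^3 − 27 = (u − 3)(u^2 + 3u + 9), so |u^3 − 27| = |u − 3|·|u^2 + 3u + 9|.
Impose delta ≤ 2 so that |u| < 5; then |u^2 + 3u + 9| ≤ 49.
Hence |u^3 − 27| ≤ 49|u − 3|, which is < eps once |u − 3| < eps/49.
Take delta = min(2, eps/49). If 0 < |u − 3| < delta then both bounds hold and |u^3 − 27| ≤ 49|u − 3| < 49·(eps/49) = eps.

delta = min(2, eps/49)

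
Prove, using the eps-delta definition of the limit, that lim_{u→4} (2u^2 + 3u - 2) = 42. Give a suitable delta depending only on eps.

Let eps > 0. We want delta > 0 such that 0 < |u − 4| < delta implies |(2u^2 + 3u - 2) − 42| < eps.
(2u^2 + 3u - 2) − 42 = 2u^2 + 3u - 44 = (u − 4)(2u + 11).
So |(2u^2 + 3u - 2) − 42| = |u − 4|·|2u + 11|.
Assume first that |u − 4| < 2, so |u| < 6. Then |2u + 11| ≤ 2·6 + 11 = 23.
Hence |(2u^2 + 3u - 2) − 42| ≤ 23|u − 4| < eps provided |u − 4| < eps/23.
Choosing delta = min(2, eps/23) ensures both conditions, hence |(2u^2 + 3u - 2) − 42| < eps.

delta = min(2, eps/23)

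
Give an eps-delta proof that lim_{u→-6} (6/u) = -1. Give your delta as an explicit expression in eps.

delta = min(3, 3eps)

Let eps > 0. We seek delta > 0 such that 0 < |u + 6| < delta implies |6/u + 1| < eps.
|6/u + 1| = 6·|-6 − u|/(6·|u|) = 6|u + 6|/(6|u|).
Require delta ≤ 3 so that |u| > 6 − 3 = 3, hence 6|u| > 18.
Then |6/u + 1| < 6|u + 6|/18, which is < eps when |u + 6| < 3eps.
Take delta = min(3, 3eps). Then 0 < |u + 6| < delta gives both |u + 6| < 3 and |u + 6| < 3eps, so |6/u + 1| < eps.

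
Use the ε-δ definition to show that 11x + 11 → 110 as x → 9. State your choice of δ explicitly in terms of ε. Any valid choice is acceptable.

δ = ε/11

Let ε > 0 be given. We need δ > 0 so that 0 < |x − 9| < δ implies |(11x + 11) − 110| < ε.
Since (11x + 11) − 110 = 11(x − 9), we have |(11x + 11) − 110| = 11|x − 9|.
Thus it suffices that |x − 9| < ε/11.
Choosing δ = ε/11 gives |(11x + 11) − 110| = 11|x − 9| < ε whenever |x − 9| < δ.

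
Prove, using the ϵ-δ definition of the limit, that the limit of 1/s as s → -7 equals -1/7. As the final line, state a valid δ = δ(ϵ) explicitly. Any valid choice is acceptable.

Suppose ϵ > 0. We seek δ > 0 such that 0 < |s + 7| < δ implies |1/s + 1/7| < ϵ.
|1/s + 1/7| = |-7 − s|/(7·|s|) = |s + 7|/(7|s|).
Restrict δ ≤ 7/2. Then |s + 7| < 7/2 gives |s| > 7/2, so 7|s| > 49/2.
Then |1/s + 1/7| < |s + 7|/(49/2), which is < ϵ when |s + 7| < (49/2)ϵ.
Take δ = min(7/2, (49/2)ϵ). Then 0 < |s + 7| < δ gives both |s + 7| < 7/2 and |s + 7| < (49/2)ϵ, so |1/s + 1/7| < ϵ.

δ = min(7/2, (49/2)ϵ)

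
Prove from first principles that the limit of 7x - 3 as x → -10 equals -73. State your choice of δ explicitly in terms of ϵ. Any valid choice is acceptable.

Suppose ϵ > 0. We need δ > 0 so that 0 < |x + 10| < δ implies |(7x - 3) + 73| < ϵ.
|(7x - 3) + 73| = |7x + 70| = 7|x + 10|.
So 7|x + 10| < ϵ exactly when |x + 10| < ϵ/7.
Choosing δ = ϵ/7 gives |(7x - 3) + 73| = 7|x + 10| < ϵ whenever |x + 10| < δ.

δ = ϵ/7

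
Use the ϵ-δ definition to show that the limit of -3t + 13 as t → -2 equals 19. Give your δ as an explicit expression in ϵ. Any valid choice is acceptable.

Let ϵ > 0. We need δ > 0 so that 0 < |t + 2| < δ implies |(-3t + 13) − 19| < ϵ.
Since (-3t + 13) − 19 = -3(t + 2), we have |(-3t + 13) − 19| = 3|t + 2|.
Thus it suffices that |t + 2| < ϵ/3.
Choosing δ = ϵ/3 gives |(-3t + 13) − 19| = 3|t + 2| < ϵ whenever |t + 2| < δ.

δ = ϵ/3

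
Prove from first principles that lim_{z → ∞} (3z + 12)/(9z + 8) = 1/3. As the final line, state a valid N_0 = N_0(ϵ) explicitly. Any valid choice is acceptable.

N_0 = (28/27)/ϵ

Suppose ϵ > 0. We seek N_0 > 0 such that z > N_0 implies |(3z + 12)/(9z + 8) − (1/3)| < ϵ.
(3z + 12)/(9z + 8) − (1/3) = (9(3z + 12) − 3(9z + 8)) / (9(9z + 8)) = 84/(9(9z + 8)).
For z > 0 we have 9z + 8 > 9z, so |(3z + 12)/(9z + 8) − (1/3)| = 84/(9(9z + 8)) < 84/(9·9z) = (28/27)/z.
Thus |(3z + 12)/(9z + 8) − (1/3)| < ϵ whenever z > (28/27)/ϵ.
Take N_0 = (28/27)/ϵ. If z > N_0 then |(3z + 12)/(9z + 8) − (1/3)| < (28/27)/z < ϵ.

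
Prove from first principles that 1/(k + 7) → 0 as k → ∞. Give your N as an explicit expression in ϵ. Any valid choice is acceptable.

N = 1/ϵ

Suppose ϵ > 0. For k ≥ 1, |1/(k + 7) − 0| = 1/(k + 7) ≤ 1/k.
We need 1/k < ϵ, i.e. k > 1/ϵ.
Take N = 1/ϵ. If k > N then |1/(k + 7)| ≤ 1/k < ϵ.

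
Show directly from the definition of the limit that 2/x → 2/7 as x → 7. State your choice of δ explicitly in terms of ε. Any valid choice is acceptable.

δ = min(7/2, (49/4)ε)

Suppose ε > 0. We seek δ > 0 such that 0 < |x − 7| < δ implies |2/x − (2/7)| < ε.
|2/x − (2/7)| = 2·|7 − x|/(7·|x|) = 2|x − 7|/(7|x|).
Restrict δ ≤ 7/2. Then |x − 7| < 7/2 gives |x| > 7/2, so 7|x| > 49/2.
Then |2/x − (2/7)| < 2|x − 7|/(49/2), which is < ε when |x − 7| < (49/4)ε.
Take δ = min(7/2, (49/4)ε). Then 0 < |x − 7| < δ gives both |x − 7| < 7/2 and |x − 7| < (49/4)ε, so |2/x − (2/7)| < ε.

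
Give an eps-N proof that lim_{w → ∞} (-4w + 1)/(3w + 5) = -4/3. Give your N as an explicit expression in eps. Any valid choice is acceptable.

N = (23/9)/eps

Let eps > 0 be given. We seek N > 0 such that w > N implies |(-4w + 1)/(3w + 5) + 4/3| < eps.
(-4w + 1)/(3w + 5) + 4/3 = (3(-4w + 1) − (-4)(3w + 5)) / (3(3w + 5)) = 23/(3(3w + 5)).
For w > 0 we have 3w + 5 > 3w, so |(-4w + 1)/(3w + 5) + 4/3| = 23/(3(3w + 5)) < 23/(3·3w) = (23/9)/w.
Thus |(-4w + 1)/(3w + 5) + 4/3| < eps whenever w > (23/9)/eps.
Take N = (23/9)/eps. If w > N then |(-4w + 1)/(3w + 5) + 4/3| < (23/9)/w < eps.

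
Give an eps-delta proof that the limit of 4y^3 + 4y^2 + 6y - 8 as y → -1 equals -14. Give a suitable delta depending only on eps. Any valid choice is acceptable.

Let eps > 0. We want delta > 0 such that 0 < |y + 1| < delta implies |(4y^3 + 4y^2 + 6y - 8) + 14| < eps.
(4y^3 + 4y^2 + 6y - 8) + 14 = 4y^3 + 4y^2 + 6y + 6 = (y + 1)(4y^2 + 6).
So |(4y^3 + 4y^2 + 6y - 8) + 14| = |y + 1|·|4y^2 + 6|.
Require delta ≤ 2. Then |y + 1| < 2 gives |y| < 3, and by the triangle inequality |4y^2 + 6| ≤ 4·3^2 + 6 = 42.
Hence |(4y^3 + 4y^2 + 6y - 8) + 14| ≤ 42|y + 1| < eps provided |y + 1| < eps/42.
Take delta = min(2, eps/42). Then 0 < |y + 1| < delta gives both |y + 1| < 2 and |y + 1| < eps/42, so |(4y^3 + 4y^2 + 6y - 8) + 14| < eps.

delta = min(2, eps/42)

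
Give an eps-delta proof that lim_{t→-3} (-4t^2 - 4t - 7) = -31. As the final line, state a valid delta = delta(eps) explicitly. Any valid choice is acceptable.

Let eps > 0 be given. We want delta > 0 such that 0 < |t + 3| < delta implies |(-4t^2 - 4t - 7) + 31| < eps.
(-4t^2 - 4t - 7) + 31 = -4t^2 - 4t + 24 = (t + 3)(-4t + 8).
So |(-4t^2 - 4t - 7) + 31| = |t + 3|·|-4t + 8|.
Require delta ≤ 2. Then |t + 3| < 2 gives |t| < 5, and by the triangle inequality |-4t + 8| ≤ 4·5 + 8 = 28.
Hence |(-4t^2 - 4t - 7) + 31| ≤ 28|t + 3| < eps provided |t + 3| < eps/28.
Take delta = min(2, eps/28). Then 0 < |t + 3| < delta gives both |t + 3| < 2 and |t + 3| < eps/28, so |(-4t^2 - 4t - 7) + 31| < eps.

delta = min(2, eps/28)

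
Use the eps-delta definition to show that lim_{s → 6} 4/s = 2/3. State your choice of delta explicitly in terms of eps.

Let eps > 0. We seek delta > 0 such that 0 < |s − 6| < delta implies |4/s − (2/3)| < eps.
|4/s − (2/3)| = 4·|6 − s|/(6·|s|) = 4|s − 6|/(6|s|).
Require delta ≤ 3 so that |s| > 6 − 3 = 3, hence 6|s| > 18.
Then |4/s − (2/3)| < 4|s − 6|/18, which is < eps when |s − 6| < (9/2)eps.
Take delta = min(3, (9/2)eps). Then 0 < |s − 6| < delta gives both |s − 6| < 3 and |s − 6| < (9/2)eps, so |4/s − (2/3)| < eps.

delta = min(3, (9/2)eps)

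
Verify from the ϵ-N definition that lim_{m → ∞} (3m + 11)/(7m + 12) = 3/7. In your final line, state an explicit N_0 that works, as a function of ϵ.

Suppose ϵ > 0. For m ≥ 1, |(3m + 11)/(7m + 12) − (3/7)| = |41|/(7(7m + 12)) = 41/(7(7m + 12)).
Since 7m + 12 ≥ 7m for m ≥ 1, this is ≤ 41/(7·7m) = (41/49)/m.
So |(3m + 11)/(7m + 12) − (3/7)| < ϵ whenever m > (41/49)/ϵ.
Take N_0 = (41/49)/ϵ. If m > N_0 then |(3m + 11)/(7m + 12) − (3/7)| ≤ (41/49)/m < ϵ.

N_0 = (41/49)/ϵ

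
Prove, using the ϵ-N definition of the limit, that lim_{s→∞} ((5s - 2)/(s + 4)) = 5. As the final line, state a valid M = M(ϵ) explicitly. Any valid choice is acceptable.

M = 22/ϵ

Suppose ϵ > 0. We seek M > 0 such that s > M implies |(5s - 2)/(s + 4) − 5| < ϵ.
(5s - 2)/(s + 4) − 5 = ((5s - 2) − 5(s + 4)) / ((s + 4)) = -22/((s + 4)).
For s > 0 we have s + 4 > s, so |(5s - 2)/(s + 4) − 5| = 22/((s + 4)) < 22/(s) = 22/s.
Thus |(5s - 2)/(s + 4) − 5| < ϵ whenever s > 22/ϵ.
Take M = 22/ϵ. If s > M then |(5s - 2)/(s + 4) − 5| < 22/s < ϵ.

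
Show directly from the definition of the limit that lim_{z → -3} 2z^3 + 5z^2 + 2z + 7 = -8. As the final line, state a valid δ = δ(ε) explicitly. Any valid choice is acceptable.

Suppose ε > 0. We want δ > 0 such that 0 < |z + 3| < δ implies |(2z^3 + 5z^2 + 2z + 7) + 8| < ε.
(2z^3 + 5z^2 + 2z + 7) + 8 = 2z^3 + 5z^2 + 2z + 15 = (z + 3)(2z^2 - z + 5).
So |(2z^3 + 5z^2 + 2z + 7) + 8| = |z + 3|·|2z^2 - z + 5|.
Assume first that |z + 3| < 1, so |z| < 4. Then |2z^2 - z + 5| ≤ 2·4^2 + 4 + 5 = 41.
Hence |(2z^3 + 5z^2 + 2z + 7) + 8| ≤ 41|z + 3| < ε provided |z + 3| < ε/41.
Choosing δ = min(1, ε/41) ensures both conditions, hence |(2z^3 + 5z^2 + 2z + 7) + 8| < ε.

δ = min(1, ε/41)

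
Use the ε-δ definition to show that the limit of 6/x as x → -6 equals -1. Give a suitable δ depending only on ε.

Fix ε > 0. We seek δ > 0 such that 0 < |x + 6| < δ implies |6/x + 1| < ε.
|6/x + 1| = 6·|-6 − x|/(6·|x|) = 6|x + 6|/(6|x|).
Require δ ≤ 3 so that |x| > 6 − 3 = 3, hence 6|x| > 18.
Then |6/x + 1| < 6|x + 6|/18, which is < ε when |x + 6| < 3ε.
Take δ = min(3, 3ε). Then 0 < |x + 6| < δ gives both |x + 6| < 3 and |x + 6| < 3ε, so |6/x + 1| < ε.

δ = min(3, 3ε)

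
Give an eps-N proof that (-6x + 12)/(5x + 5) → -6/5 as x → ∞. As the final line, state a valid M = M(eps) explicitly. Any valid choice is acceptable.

Fix eps > 0. We seek M > 0 such that x > M implies |(-6x + 12)/(5x + 5) + 6/5| < eps.
(-6x + 12)/(5x + 5) + 6/5 = (5(-6x + 12) − (-6)(5x + 5)) / (5(5x + 5)) = 90/(5(5x + 5)).
For x > 0 we have 5x + 5 > 5x, so |(-6x + 12)/(5x + 5) + 6/5| = 90/(5(5x + 5)) < 90/(5·5x) = (18/5)/x.
Thus |(-6x + 12)/(5x + 5) + 6/5| < eps whenever x > (18/5)/eps.
Take M = (18/5)/eps. If x > M then |(-6x + 12)/(5x + 5) + 6/5| < (18/5)/x < eps.

M = (18/5)/eps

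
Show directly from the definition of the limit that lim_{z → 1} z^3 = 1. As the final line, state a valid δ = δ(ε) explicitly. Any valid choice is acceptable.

δ = min(1, ε/7)

Fix ε > 0. We seek δ > 0 with 0 < |z − 1| < δ ⇒ |z^3 − 1| < ε.
Factor: z^3 − 1 = (z − 1)(z^2 + z + 1), so |z^3 − 1| = |z − 1|·|z^2 + z + 1|.
Restrict δ ≤ 1. Then |z − 1| < 1 gives |z| < 2, so by the triangle inequality |z^2 + z + 1| ≤ 2^2 + 2 + 1 = 7.
Hence |z^3 − 1| ≤ 7|z − 1|, which is < ε once |z − 1| < ε/7.
Take δ = min(1, ε/7). If 0 < |z − 1| < δ then both bounds hold and |z^3 − 1| ≤ 7|z − 1| < 7·(ε/7) = ε.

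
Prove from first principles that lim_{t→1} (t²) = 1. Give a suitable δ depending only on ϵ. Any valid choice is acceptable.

Suppose ϵ > 0. We seek δ > 0 with 0 < |t − 1| < δ ⇒ |t² − 1| < ϵ.
Factor: t² − 1 = (t − 1)(t + 1), so |t² − 1| = |t − 1|·|t + 1|.
Restrict δ ≤ 2. Then |t − 1| < 2 gives |t| < 3, so by the triangle inequality |t + 1| ≤ 3 + 1 = 4.
Hence |t² − 1| ≤ 4|t − 1|, which is < ϵ once |t − 1| < ϵ/4.
Take δ = min(2, ϵ/4). If 0 < |t − 1| < δ then both bounds hold and |t² − 1| ≤ 4|t − 1| < 4·(ϵ/4) = ϵ.

δ = min(2, ϵ/4)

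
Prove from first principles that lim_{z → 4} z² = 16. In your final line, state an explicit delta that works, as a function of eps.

Let eps > 0. We seek delta > 0 with 0 < |z − 4| < delta ⇒ |z² − 16| < eps.
Factor: z² − 16 = (z − 4)(z + 4), so |z² − 16| = |z − 4|·|z + 4|.
Restrict delta ≤ 1. Then |z − 4| < 1 gives |z| < 5, so by the triangle inequality |z + 4| ≤ 5 + 4 = 9.
Hence |z² − 16| ≤ 9|z − 4|, which is < eps once |z − 4| < eps/9.
Take delta = min(1, eps/9). If 0 < |z − 4| < delta then both bounds hold and |z² − 16| ≤ 9|z − 4| < 9·(eps/9) = eps.

delta = min(1, eps/9)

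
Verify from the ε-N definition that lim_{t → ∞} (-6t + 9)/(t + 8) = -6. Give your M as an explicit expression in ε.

Fix ε > 0. We seek M > 0 such that t > M implies |(-6t + 9)/(t + 8) + 6| < ε.
(-6t + 9)/(t + 8) + 6 = ((-6t + 9) − (-6)(t + 8)) / ((t + 8)) = 57/((t + 8)).
For t > 0 we have t + 8 > t, so |(-6t + 9)/(t + 8) + 6| = 57/((t + 8)) < 57/(t) = 57/t.
Thus |(-6t + 9)/(t + 8) + 6| < ε whenever t > 57/ε.
Take M = 57/ε. If t > M then |(-6t + 9)/(t + 8) + 6| < 57/t < ε.

M = 57/ε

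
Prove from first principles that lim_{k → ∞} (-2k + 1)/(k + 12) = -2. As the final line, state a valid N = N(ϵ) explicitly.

Suppose ϵ > 0. For k ≥ 1, |(-2k + 1)/(k + 12) + 2| = |25|/((k + 12)) = 25/((k + 12)).
Since k + 12 ≥ k for k ≥ 1, this is ≤ 25/(k) = 25/k.
So |(-2k + 1)/(k + 12) + 2| < ϵ whenever k > 25/ϵ.
Take N = 25/ϵ. If k > N then |(-2k + 1)/(k + 12) + 2| ≤ 25/k < ϵ.

N = 25/ϵ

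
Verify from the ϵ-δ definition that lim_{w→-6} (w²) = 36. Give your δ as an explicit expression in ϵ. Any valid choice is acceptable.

Suppose ϵ > 0. We seek δ > 0 with 0 < |w + 6| < δ ⇒ |w² − 36| < ϵ.
Factor: w² − 36 = (w + 6)(w - 6), so |w² − 36| = |w + 6|·|w - 6|.
Restrict δ ≤ 2. Then |w + 6| < 2 gives |w| < 8, so by the triangle inequality |w - 6| ≤ 8 + 6 = 14.
Hence |w² − 36| ≤ 14|w + 6|, which is < ϵ once |w + 6| < ϵ/14.
Take δ = min(2, ϵ/14). If 0 < |w + 6| < δ then both bounds hold and |w² − 36| ≤ 14|w + 6| < 14·(ϵ/14) = ϵ.

δ = min(2, ϵ/14)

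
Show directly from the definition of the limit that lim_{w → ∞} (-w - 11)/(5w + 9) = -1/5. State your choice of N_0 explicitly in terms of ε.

Fix ε > 0. We seek N_0 > 0 such that w > N_0 implies |(-w - 11)/(5w + 9) + 1/5| < ε.
(-w - 11)/(5w + 9) + 1/5 = (5(-w - 11) − (-1)(5w + 9)) / (5(5w + 9)) = -46/(5(5w + 9)).
For w > 0 we have 5w + 9 > 5w, so |(-w - 11)/(5w + 9) + 1/5| = 46/(5(5w + 9)) < 46/(5·5w) = (46/25)/w.
Thus |(-w - 11)/(5w + 9) + 1/5| < ε whenever w > (46/25)/ε.
Take N_0 = (46/25)/ε. If w > N_0 then |(-w - 11)/(5w + 9) + 1/5| < (46/25)/w < ε.

N_0 = (46/25)/ε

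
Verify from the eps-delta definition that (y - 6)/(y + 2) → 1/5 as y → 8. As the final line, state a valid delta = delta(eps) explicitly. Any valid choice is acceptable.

Let eps > 0. We want delta > 0 with 0 < |y − 8| < delta ⇒ |(y - 6)/(y + 2) − (1/5)| < eps.
Combining over a common denominator, (y - 6)/(y + 2) − (1/5) = [(y - 6)·10 − 2·(y + 2)] / [10·(y + 2)] = 8(y − 8) / (10(y + 2)).
So |(y - 6)/(y + 2) − (1/5)| = 8|y − 8| / (10·|y + 2|).
Require delta ≤ 5, so |y + 2| ≥ |10| − |y − 8| > 10 − 5 = 5.
Hence |(y - 6)/(y + 2) − (1/5)| < 8|y − 8|/(10·5) = (4/25)|y − 8|, which is < eps once |y − 8| < (25/4)eps.
Take delta = min(5, (25/4)eps). Then 0 < |y − 8| < delta forces both bounds, so |(y - 6)/(y + 2) − (1/5)| < eps.

delta = min(5, (25/4)eps)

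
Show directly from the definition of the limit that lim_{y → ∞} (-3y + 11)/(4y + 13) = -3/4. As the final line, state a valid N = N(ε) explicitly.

Fix ε > 0. We seek N > 0 such that y > N implies |(-3y + 11)/(4y + 13) + 3/4| < ε.
(-3y + 11)/(4y + 13) + 3/4 = (4(-3y + 11) − (-3)(4y + 13)) / (4(4y + 13)) = 83/(4(4y + 13)).
For y > 0 we have 4y + 13 > 4y, so |(-3y + 11)/(4y + 13) + 3/4| = 83/(4(4y + 13)) < 83/(4·4y) = (83/16)/y.
Thus |(-3y + 11)/(4y + 13) + 3/4| < ε whenever y > (83/16)/ε.
Take N = (83/16)/ε. If y > N then |(-3y + 11)/(4y + 13) + 3/4| < (83/16)/y < ε.

N = (83/16)/ε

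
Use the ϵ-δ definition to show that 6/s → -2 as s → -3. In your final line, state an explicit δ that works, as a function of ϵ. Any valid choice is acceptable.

Let ϵ > 0. We seek δ > 0 such that 0 < |s + 3| < δ implies |6/s + 2| < ϵ.
|6/s + 2| = 6·|-3 − s|/(3·|s|) = 6|s + 3|/(3|s|).
Restrict δ ≤ 3/2. Then |s + 3| < 3/2 gives |s| > 3/2, so 3|s| > 9/2.
Then |6/s + 2| < 6|s + 3|/(9/2), which is < ϵ when |s + 3| < (3/4)ϵ.
Take δ = min(3/2, (3/4)ϵ). Then 0 < |s + 3| < δ gives both |s + 3| < 3/2 and |s + 3| < (3/4)ϵ, so |6/s + 2| < ϵ.

δ = min(3/2, (3/4)ϵ)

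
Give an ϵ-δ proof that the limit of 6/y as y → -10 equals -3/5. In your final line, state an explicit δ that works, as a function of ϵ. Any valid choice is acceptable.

δ = min(5, (25/3)ϵ)

Fix ϵ > 0. We seek δ > 0 such that 0 < |y + 10| < δ implies |6/y + 3/5| < ϵ.
|6/y + 3/5| = 6·|-10 − y|/(10·|y|) = 6|y + 10|/(10|y|).
Require δ ≤ 5 so that |y| > 10 − 5 = 5, hence 10|y| > 50.
Then |6/y + 3/5| < 6|y + 10|/50, which is < ϵ when |y + 10| < (25/3)ϵ.
Take δ = min(5, (25/3)ϵ). Then 0 < |y + 10| < δ gives both |y + 10| < 5 and |y + 10| < (25/3)ϵ, so |6/y + 3/5| < ϵ.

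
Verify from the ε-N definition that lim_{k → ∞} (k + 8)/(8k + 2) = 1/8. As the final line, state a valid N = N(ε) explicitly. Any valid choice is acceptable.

N = (31/32)/ε

Fix ε > 0. For k ≥ 1, |(k + 8)/(8k + 2) − (1/8)| = |62|/(8(8k + 2)) = 62/(8(8k + 2)).
Since 8k + 2 ≥ 8k for k ≥ 1, this is ≤ 62/(8·8k) = (31/32)/k.
So |(k + 8)/(8k + 2) − (1/8)| < ε whenever k > (31/32)/ε.
Take N = (31/32)/ε. If k > N then |(k + 8)/(8k + 2) − (1/8)| ≤ (31/32)/k < ε.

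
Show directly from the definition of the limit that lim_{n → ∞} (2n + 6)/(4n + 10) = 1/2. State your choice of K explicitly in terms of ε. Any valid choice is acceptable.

K = (1/4)/ε

Suppose ε > 0. For n ≥ 1, |(2n + 6)/(4n + 10) − (1/2)| = |4|/(4(4n + 10)) = 4/(4(4n + 10)).
Since 4n + 10 ≥ 4n for n ≥ 1, this is ≤ 4/(4·4n) = (1/4)/n.
So |(2n + 6)/(4n + 10) − (1/2)| < ε whenever n > (1/4)/ε.
Take K = (1/4)/ε. If n > K then |(2n + 6)/(4n + 10) − (1/2)| ≤ (1/4)/n < ε.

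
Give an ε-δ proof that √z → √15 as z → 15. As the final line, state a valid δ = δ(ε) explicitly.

Suppose ε > 0. We want δ > 0 such that 0 < |z − 15| < δ implies |√z − √15| < ε.
Rationalise: √z − √15 = (z − 15)/(√z + √15), so |√z − √15| = |z − 15|/(√z + √15).
Restrict δ ≤ 15 so that |z − 15| < 15 forces z > 0, and then √z + √15 > √15.
Hence |√z − √15| < |z − 15|/√15, which is < ε once |z − 15| < √15·ε.
Take δ = min(15, √15·ε). If 0 < |z − 15| < δ then z > 0 and |√z − √15| < |z − 15|/√15 < ε.

δ = min(15, √15·ε)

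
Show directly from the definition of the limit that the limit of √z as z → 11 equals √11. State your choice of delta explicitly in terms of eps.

Let eps > 0 be given. We want delta > 0 such that 0 < |z − 11| < delta implies |√z − √11| < eps.
Rationalise: √z − √11 = (z − 11)/(√z + √11), so |√z − √11| = |z − 11|/(√z + √11).
Restrict delta ≤ 11 so that |z − 11| < 11 forces z > 0, and then √z + √11 > √11.
Hence |√z − √11| < |z − 11|/√11, which is < eps once |z − 11| < √11·eps.
Take delta = min(11, √11·eps). If 0 < |z − 11| < delta then z > 0 and |√z − √11| < |z − 11|/√11 < eps.

delta = min(11, √11·eps)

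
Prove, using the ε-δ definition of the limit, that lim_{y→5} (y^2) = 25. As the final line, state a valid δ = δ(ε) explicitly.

δ = min(1, ε/11)

Let ε > 0 be given. We seek δ > 0 with 0 < |y − 5| < δ ⇒ |y^2 − 25| < ε.
Factor: y^2 − 25 = (y − 5)(y + 5), so |y^2 − 25| = |y − 5|·|y + 5|.
Impose δ ≤ 1 so that |y| < 6; then |y + 5| ≤ 11.
Hence |y^2 − 25| ≤ 11|y − 5|, which is < ε once |y − 5| < ε/11.
Take δ = min(1, ε/11). If 0 < |y − 5| < δ then both bounds hold and |y^2 − 25| ≤ 11|y − 5| < 11·(ε/11) = ε.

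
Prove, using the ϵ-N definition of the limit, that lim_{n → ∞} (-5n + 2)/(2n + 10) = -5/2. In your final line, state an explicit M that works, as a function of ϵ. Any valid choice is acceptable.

Fix ϵ > 0. For n ≥ 1, |(-5n + 2)/(2n + 10) + 5/2| = |54|/(2(2n + 10)) = 54/(2(2n + 10)).
Since 2n + 10 ≥ 2n for n ≥ 1, this is ≤ 54/(2·2n) = (27/2)/n.
So |(-5n + 2)/(2n + 10) + 5/2| < ϵ whenever n > (27/2)/ϵ.
Take M = (27/2)/ϵ. If n > M then |(-5n + 2)/(2n + 10) + 5/2| ≤ (27/2)/n < ϵ.

M = (27/2)/ϵ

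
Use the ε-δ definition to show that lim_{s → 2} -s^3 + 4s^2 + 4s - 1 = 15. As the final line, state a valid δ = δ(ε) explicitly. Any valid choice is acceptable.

Suppose ε > 0. We want δ > 0 such that 0 < |s − 2| < δ implies |(-s^3 + 4s^2 + 4s - 1) − 15| < ε.
(-s^3 + 4s^2 + 4s - 1) − 15 = -s^3 + 4s^2 + 4s - 16 = (s − 2)(-s^2 + 2s + 8).
So |(-s^3 + 4s^2 + 4s - 1) − 15| = |s − 2|·|-s^2 + 2s + 8|.
Require δ ≤ 1. Then |s − 2| < 1 gives |s| < 3, and by the triangle inequality |-s^2 + 2s + 8| ≤ 3^2 + 2·3 + 8 = 23.
Hence |(-s^3 + 4s^2 + 4s - 1) − 15| ≤ 23|s − 2| < ε provided |s − 2| < ε/23.
Take δ = min(1, ε/23). Then 0 < |s − 2| < δ gives both |s − 2| < 1 and |s − 2| < ε/23, so |(-s^3 + 4s^2 + 4s - 1) − 15| < ε.

δ = min(1, ε/23)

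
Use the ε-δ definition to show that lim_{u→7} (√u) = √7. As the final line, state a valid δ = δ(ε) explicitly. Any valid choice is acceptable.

Fix ε > 0. We want δ > 0 such that 0 < |u − 7| < δ implies |√u − √7| < ε.
Rationalise: √u − √7 = (u − 7)/(√u + √7), so |√u − √7| = |u − 7|/(√u + √7).
Restrict δ ≤ 7 so that |u − 7| < 7 forces u > 0, and then √u + √7 > √7.
Hence |√u − √7| < |u − 7|/√7, which is < ε once |u − 7| < √7·ε.
Take δ = min(7, √7·ε). If 0 < |u − 7| < δ then u > 0 and |√u − √7| < |u − 7|/√7 < ε.

δ = min(7, √7·ε)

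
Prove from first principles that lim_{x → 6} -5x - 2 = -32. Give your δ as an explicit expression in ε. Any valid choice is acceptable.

Let ε > 0. We need δ > 0 so that 0 < |x − 6| < δ implies |(-5x - 2) + 32| < ε.
|(-5x - 2) + 32| = |-5x + 30| = 5|x − 6|.
Thus it suffices that |x − 6| < ε/5.
Choosing δ = ε/5 gives |(-5x - 2) + 32| = 5|x − 6| < ε whenever |x − 6| < δ.

δ = ε/5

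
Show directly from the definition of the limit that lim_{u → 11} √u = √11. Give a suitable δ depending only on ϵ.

δ = min(11, √11·ϵ)

Suppose ϵ > 0. We want δ > 0 such that 0 < |u − 11| < δ implies |√u − √11| < ϵ.
Rationalise: √u − √11 = (u − 11)/(√u + √11), so |√u − √11| = |u − 11|/(√u + √11).
Restrict δ ≤ 11 so that |u − 11| < 11 forces u > 0, and then √u + √11 > √11.
Hence |√u − √11| < |u − 11|/√11, which is < ϵ once |u − 11| < √11·ϵ.
Take δ = min(11, √11·ϵ). If 0 < |u − 11| < δ then u > 0 and |√u − √11| < |u − 11|/√11 < ϵ.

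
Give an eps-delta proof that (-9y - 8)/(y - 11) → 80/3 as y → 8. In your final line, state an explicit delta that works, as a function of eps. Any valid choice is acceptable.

Suppose eps > 0. We want delta > 0 with 0 < |y − 8| < delta ⇒ |(-9y - 8)/(y - 11) − (80/3)| < eps.
Combining over a common denominator, (-9y - 8)/(y - 11) − (80/3) = [(-9y - 8)·(-3) − (-80)·(y - 11)] / [(-3)·(y - 11)] = 107(y − 8) / ((-3)(y - 11)).
So |(-9y - 8)/(y - 11) − (80/3)| = 107|y − 8| / (3·|y − 11|).
Require delta ≤ 3/2, so |y − 11| ≥ |-3| − |y − 8| > 3 − 3/2 = 3/2.
Hence |(-9y - 8)/(y - 11) − (80/3)| < 107|y − 8|/(3·(3/2)) = (214/9)|y − 8|, which is < eps once |y − 8| < (9/214)eps.
Take delta = min(3/2, (9/214)eps). Then 0 < |y − 8| < delta forces both bounds, so |(-9y - 8)/(y - 11) − (80/3)| < eps.

delta = min(3/2, (9/214)eps)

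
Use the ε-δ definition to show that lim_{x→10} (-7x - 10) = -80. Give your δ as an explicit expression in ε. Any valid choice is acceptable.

δ = ε/7

Suppose ε > 0. We need δ > 0 so that 0 < |x − 10| < δ implies |(-7x - 10) + 80| < ε.
|(-7x - 10) + 80| = |-7x + 70| = 7|x − 10|.
Thus it suffices that |x − 10| < ε/7.
Take δ = ε/7. If 0 < |x − 10| < δ then |(-7x - 10) + 80| = 7|x − 10| < 7·(ε/7) = ε.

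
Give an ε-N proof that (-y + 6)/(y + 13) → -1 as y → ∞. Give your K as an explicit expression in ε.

Suppose ε > 0. We seek K > 0 such that y > K implies |(-y + 6)/(y + 13) + 1| < ε.
(-y + 6)/(y + 13) + 1 = ((-y + 6) − (-1)(y + 13)) / ((y + 13)) = 19/((y + 13)).
For y > 0 we have y + 13 > y, so |(-y + 6)/(y + 13) + 1| = 19/((y + 13)) < 19/(y) = 19/y.
Thus |(-y + 6)/(y + 13) + 1| < ε whenever y > 19/ε.
Take K = 19/ε. If y > K then |(-y + 6)/(y + 13) + 1| < 19/y < ε.

K = 19/ε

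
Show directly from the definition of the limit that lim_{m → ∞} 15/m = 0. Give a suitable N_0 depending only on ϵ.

N_0 = 15/ϵ

Fix ϵ > 0. For m ≥ 1, |15/m − 0| = 15/(m) ≤ 15/m.
We need 15/m < ϵ, i.e. m > 15/ϵ.
Take N_0 = 15/ϵ. If m > N_0 then |15/m| ≤ 15/m < ϵ.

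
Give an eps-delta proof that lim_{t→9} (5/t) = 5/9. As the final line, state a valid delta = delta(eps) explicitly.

delta = min(9/2, (81/10)eps)

Let eps > 0. We seek delta > 0 such that 0 < |t − 9| < delta implies |5/t − (5/9)| < eps.
|5/t − (5/9)| = 5·|9 − t|/(9·|t|) = 5|t − 9|/(9|t|).
Restrict delta ≤ 9/2. Then |t − 9| < 9/2 gives |t| > 9/2, so 9|t| > 81/2.
Then |5/t − (5/9)| < 5|t − 9|/(81/2), which is < eps when |t − 9| < (81/10)eps.
Take delta = min(9/2, (81/10)eps). Then 0 < |t − 9| < delta gives both |t − 9| < 9/2 and |t − 9| < (81/10)eps, so |5/t − (5/9)| < eps.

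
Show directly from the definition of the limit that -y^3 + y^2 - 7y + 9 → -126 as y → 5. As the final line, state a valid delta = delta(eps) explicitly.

Fix eps > 0. We want delta > 0 such that 0 < |y − 5| < delta implies |(-y^3 + y^2 - 7y + 9) + 126| < eps.
(-y^3 + y^2 - 7y + 9) + 126 = -y^3 + y^2 - 7y + 135 = (y − 5)(-y^2 - 4y - 27).
So |(-y^3 + y^2 - 7y + 9) + 126| = |y − 5|·|-y^2 - 4y - 27|.
Assume first that |y − 5| < 1, so |y| < 6. Then |-y^2 - 4y - 27| ≤ 6^2 + 4·6 + 27 = 87.
Hence |(-y^3 + y^2 - 7y + 9) + 126| ≤ 87|y − 5| < eps provided |y − 5| < eps/87.
Take delta = min(1, eps/87). Then 0 < |y − 5| < delta gives both |y − 5| < 1 and |y − 5| < eps/87, so |(-y^3 + y^2 - 7y + 9) + 126| < eps.

delta = min(1, eps/87)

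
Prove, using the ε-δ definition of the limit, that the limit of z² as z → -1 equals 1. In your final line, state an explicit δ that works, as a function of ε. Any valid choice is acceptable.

Let ε > 0 be given. We seek δ > 0 with 0 < |z + 1| < δ ⇒ |z² − 1| < ε.
Factor: z² − 1 = (z + 1)(z - 1), so |z² − 1| = |z + 1|·|z - 1|.
Restrict δ ≤ 1. Then |z + 1| < 1 gives |z| < 2, so by the triangle inequality |z - 1| ≤ 2 + 1 = 3.
Hence |z² − 1| ≤ 3|z + 1|, which is < ε once |z + 1| < ε/3.
Take δ = min(1, ε/3). If 0 < |z + 1| < δ then both bounds hold and |z² − 1| ≤ 3|z + 1| < 3·(ε/3) = ε.

δ = min(1, ε/3)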